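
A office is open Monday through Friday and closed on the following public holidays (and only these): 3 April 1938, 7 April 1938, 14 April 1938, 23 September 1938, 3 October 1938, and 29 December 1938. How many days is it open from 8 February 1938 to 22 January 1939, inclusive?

8 February 1938 is a Tuesday.
That's 349 days from start to end, counting both.
349 = 7 × 49 + 6, so there are 49 full weeks plus 6 extra days.
Each full week contributes 5 weekdays (Mon–Fri): 49 × 5 = 245.
The 6 extra days are Tuesday, Wednesday, Thursday, Friday, Saturday, Sunday — 4 of them qualify.
Total: 245 + 4 = 249.
Holidays: 3 April 1938 (Sun); 7 April 1938 (Thu); 14 April 1938 (Thu); 23 September 1938 (Fri); 3 October 1938 (Mon); 29 December 1938 (Thu).
5 of the 6 holidays fall on weekdays; the rest are weekends and were already excluded.
Business days: 249 − 5 = 244.

244 business days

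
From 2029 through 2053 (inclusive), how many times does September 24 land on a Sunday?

Day of week of September 24 in each year:
2029: Mon, 2030: Tue, 2031: Wed, 2032: Fri, 2033: Sat, 2034: Sun ✓, 2035: Mon, 2036: Wed, 2037: Thu, 2038: Fri, 2039: Sat, 2040: Mon, 2041: Tue, 2042: Wed, 2043: Thu, 2044: Sat, 2045: Sun ✓, 2046: Mon, 2047: Tue, 2048: Thu, 2049: Fri, 2050: Sat, 2051: Sun ✓, 2052: Tue, 2053: Wed
Sundays: 2034, 2045, 2051.

3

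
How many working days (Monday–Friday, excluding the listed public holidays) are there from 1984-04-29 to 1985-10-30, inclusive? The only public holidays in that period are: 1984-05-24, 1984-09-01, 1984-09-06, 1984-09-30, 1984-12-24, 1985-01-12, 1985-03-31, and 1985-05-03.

389

1984-04-29 is a Sunday.
The range spans 550 days (inclusive of both endpoints).
550 = 7 × 78 + 4, so there are 78 full weeks plus 4 extra days.
Each full week contributes 5 weekdays (Mon–Fri): 78 × 5 = 390.
The 4 extra days are Sunday, Monday, Tuesday, Wednesday — 3 of them qualify.
Total: 390 + 3 = 393.
Holidays: 1984-05-24 (Thu); 1984-09-01 (Sat); 1984-09-06 (Thu); 1984-09-30 (Sun); 1984-12-24 (Mon); 1985-01-12 (Sat); 1985-03-31 (Sun); 1985-05-03 (Fri).
4 of the 8 holidays fall on weekdays; the rest are weekends and were already excluded.
Business days: 393 − 4 = 389.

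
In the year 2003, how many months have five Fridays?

A month has five Fridays exactly when Friday falls within its first (length − 28) days.
Jan: 31 days, starts Wed → 5 of Wed, Thu, Fri ✓
Feb: 28 days, starts Sat → 5 of (none)
Mar: 31 days, starts Sat → 5 of Sat, Sun, Mon
Apr: 30 days, starts Tue → 5 of Tue, Wed
May: 31 days, starts Thu → 5 of Thu, Fri, Sat ✓
Jun: 30 days, starts Sun → 5 of Sun, Mon
Jul: 31 days, starts Tue → 5 of Tue, Wed, Thu
Aug: 31 days, starts Fri → 5 of Fri, Sat, Sun ✓
Sep: 30 days, starts Mon → 5 of Mon, Tue
Oct: 31 days, starts Wed → 5 of Wed, Thu, Fri ✓
Nov: 30 days, starts Sat → 5 of Sat, Sun
Dec: 31 days, starts Mon → 5 of Mon, Tue, Wed
Months with five Fridays: Jan, May, Aug, Oct.

4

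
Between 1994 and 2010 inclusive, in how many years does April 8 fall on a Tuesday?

3

Day of week of April 8 in each year:
1994: Fri, 1995: Sat, 1996: Mon, 1997: Tue ✓, 1998: Wed, 1999: Thu, 2000: Sat, 2001: Sun, 2002: Mon, 2003: Tue ✓, 2004: Thu, 2005: Fri, 2006: Sat, 2007: Sun, 2008: Tue ✓, 2009: Wed, 2010: Thu
Tuesdays: 1997, 2003, 2008.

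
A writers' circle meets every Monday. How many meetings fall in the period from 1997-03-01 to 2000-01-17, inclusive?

1997-03-01 is a Saturday.
The range spans 1053 days (inclusive of both endpoints).
1053 = 7 × 150 + 3, so there are 150 full weeks plus 3 extra days.
Each full week contributes one Monday: 150 so far.
The 3 extra days are Saturday, Sunday, Monday — 1 of them qualifies.
Total: 150 + 1 = 151.

151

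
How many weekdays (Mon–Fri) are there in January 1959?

January 1, 1959 is a Thursday.
That's 31 days from start to end, counting both.
31 = 7 × 4 + 3, so there are 4 full weeks plus 3 extra days.
Each full week contributes 5 weekdays (Mon–Fri): 4 × 5 = 20.
The 3 extra days are Thursday, Friday, Saturday — 2 of them qualify.
Total: 20 + 2 = 22.

22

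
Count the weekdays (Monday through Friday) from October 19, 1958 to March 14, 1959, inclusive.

October 19, 1958 is a Sunday.
That's 147 days from start to end, counting both.
147 = 7 × 21, so the span is exactly 21 full weeks.
Each full week contributes 5 weekdays (Mon–Fri): 21 × 5 = 105.
Total: 105.

105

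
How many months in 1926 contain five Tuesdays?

A month has five Tuesdays exactly when Tuesday falls within its first (length − 28) days.
Jan: 31 days, starts Fri → 5 of Fri, Sat, Sun
Feb: 28 days, starts Mon → 5 of (none)
Mar: 31 days, starts Mon → 5 of Mon, Tue, Wed ✓
Apr: 30 days, starts Thu → 5 of Thu, Fri
May: 31 days, starts Sat → 5 of Sat, Sun, Mon
Jun: 30 days, starts Tue → 5 of Tue, Wed ✓
Jul: 31 days, starts Thu → 5 of Thu, Fri, Sat
Aug: 31 days, starts Sun → 5 of Sun, Mon, Tue ✓
Sep: 30 days, starts Wed → 5 of Wed, Thu
Oct: 31 days, starts Fri → 5 of Fri, Sat, Sun
Nov: 30 days, starts Mon → 5 of Mon, Tue ✓
Dec: 31 days, starts Wed → 5 of Wed, Thu, Fri
Months with five Tuesdays: Mar, Jun, Aug, Nov.

4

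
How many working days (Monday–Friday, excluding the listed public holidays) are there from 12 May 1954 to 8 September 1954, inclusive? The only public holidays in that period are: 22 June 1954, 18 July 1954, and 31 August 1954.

12 May 1954 is a Wednesday.
That's 120 days from start to end, counting both.
120 = 7 × 17 + 1, so there are 17 full weeks plus 1 extra day.
Each full week contributes 5 weekdays (Mon–Fri): 17 × 5 = 85.
The 1 extra day is Wed — 1 of them qualifies.
Total: 85 + 1 = 86.
Holidays: 22 June 1954 (Tue); 18 July 1954 (Sun); 31 August 1954 (Tue).
2 of the 3 holidays fall on weekdays; the rest are weekends and were already excluded.
Business days: 86 − 2 = 84.

84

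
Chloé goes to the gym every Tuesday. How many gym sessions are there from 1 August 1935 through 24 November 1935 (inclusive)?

1 August 1935 is a Thursday.
From 1 August 1935 to 24 November 1935 is 116 days inclusive.
116 = 7 × 16 + 4, so there are 16 full weeks plus 4 extra days.
Each full week contributes one Tuesday: 16 so far.
The 4 extra days are Thu, Fri, Sat, Sun — none qualify.
Total: 16 + 0 = 16.

16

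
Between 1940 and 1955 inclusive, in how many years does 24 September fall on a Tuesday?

2

Day of week of September 24 in each year:
1940: Tue ✓, 1941: Wed, 1942: Thu, 1943: Fri, 1944: Sun, 1945: Mon, 1946: Tue ✓, 1947: Wed, 1948: Fri, 1949: Sat, 1950: Sun, 1951: Mon, 1952: Wed, 1953: Thu, 1954: Fri, 1955: Sat
Tuesdays: 1940, 1946.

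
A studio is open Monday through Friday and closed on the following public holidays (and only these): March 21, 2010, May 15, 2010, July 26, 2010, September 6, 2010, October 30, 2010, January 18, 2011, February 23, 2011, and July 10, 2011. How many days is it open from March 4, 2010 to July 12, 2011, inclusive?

350

March 4, 2010 is a Thursday.
That's 496 days from start to end, counting both.
496 = 7 × 70 + 6, so there are 70 full weeks plus 6 extra days.
Each full week contributes 5 weekdays (Mon–Fri): 70 × 5 = 350.
The 6 extra days are Thu, Fri, Sat, Sun, Mon, Tue — 4 of them qualify.
Total: 350 + 4 = 354.
Holidays: March 21, 2010 (Sun); May 15, 2010 (Sat); July 26, 2010 (Mon); September 6, 2010 (Mon); October 30, 2010 (Sat); January 18, 2011 (Tue); February 23, 2011 (Wed); July 10, 2011 (Sun).
4 of the 8 holidays fall on weekdays; the rest are weekends and were already excluded.
Business days: 354 − 4 = 350.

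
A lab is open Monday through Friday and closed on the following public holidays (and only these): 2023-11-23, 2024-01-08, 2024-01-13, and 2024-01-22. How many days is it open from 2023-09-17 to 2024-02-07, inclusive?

2023-09-17 is a Sunday.
From 2023-09-17 to 2024-02-07 is 144 days inclusive.
144 = 7 × 20 + 4, so there are 20 full weeks plus 4 extra days.
Each full week contributes 5 weekdays (Mon–Fri): 20 × 5 = 100.
The 4 extra days are Sunday, Monday, Tuesday, Wednesday — 3 of them qualify.
Total: 100 + 3 = 103.
Holidays: 2023-11-23 (Thu); 2024-01-08 (Mon); 2024-01-13 (Sat); 2024-01-22 (Mon).
3 of the 4 holidays fall on weekdays; the rest are weekends and were already excluded.
Business days: 103 − 3 = 100.

100 working days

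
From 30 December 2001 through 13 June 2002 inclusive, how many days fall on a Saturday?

23 Saturdays

30 December 2001 is a Sunday.
The range spans 166 days (inclusive of both endpoints).
166 = 7 × 23 + 5, so there are 23 full weeks plus 5 extra days.
Each full week contributes one Saturday: 23 so far.
The 5 extra days are Sun, Mon, Tue, Wed, Thu — none qualify.
Total: 23 + 0 = 23.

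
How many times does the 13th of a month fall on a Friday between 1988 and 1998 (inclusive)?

19

Friday-the-13ths by year:
1988: May
1989: Jan, Oct
1990: Apr, Jul
1991: Sep, Dec
1992: Mar, Nov
1993: Aug
1994: May
1995: Jan, Oct
1996: Sep, Dec
1997: Jun
1998: Feb, Mar, Nov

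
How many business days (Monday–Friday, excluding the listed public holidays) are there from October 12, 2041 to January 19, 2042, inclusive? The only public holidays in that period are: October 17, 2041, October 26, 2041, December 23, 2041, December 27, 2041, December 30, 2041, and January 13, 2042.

65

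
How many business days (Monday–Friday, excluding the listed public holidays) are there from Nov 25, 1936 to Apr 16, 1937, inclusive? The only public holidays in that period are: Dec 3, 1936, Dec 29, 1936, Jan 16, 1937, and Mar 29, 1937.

Nov 25, 1936 is a Wednesday.
The range spans 143 days (inclusive of both endpoints).
143 = 7 × 20 + 3, so there are 20 full weeks plus 3 extra days.
Each full week contributes 5 weekdays (Mon–Fri): 20 × 5 = 100.
The 3 extra days are Wednesday, Thursday, Friday — 3 of them qualify.
Total: 100 + 3 = 103.
Holidays: Dec 3, 1936 (Thu); Dec 29, 1936 (Tue); Jan 16, 1937 (Sat); Mar 29, 1937 (Mon).
3 of the 4 holidays fall on weekdays; the rest are weekends and were already excluded.
Business days: 103 − 3 = 100.

100 business days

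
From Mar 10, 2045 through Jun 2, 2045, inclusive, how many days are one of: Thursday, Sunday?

Mar 10, 2045 is a Friday.
The range spans 85 days (inclusive of both endpoints).
85 = 7 × 12 + 1, so there are 12 full weeks plus 1 extra day.
Each full week contributes 2 days from the set (Thu, Sun): 12 × 2 = 24.
The 1 extra day is Friday — none qualify.
Total: 24 + 0 = 24.

24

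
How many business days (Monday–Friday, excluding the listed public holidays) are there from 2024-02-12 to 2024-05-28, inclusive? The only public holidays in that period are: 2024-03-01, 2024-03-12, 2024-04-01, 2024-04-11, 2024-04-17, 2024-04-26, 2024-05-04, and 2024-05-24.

70 business days

2024-02-12 is a Monday.
The range spans 107 days (inclusive of both endpoints).
107 = 7 × 15 + 2, so there are 15 full weeks plus 2 extra days.
Each full week contributes 5 weekdays (Mon–Fri): 15 × 5 = 75.
The 2 extra days are Mon, Tue — 2 of them qualify.
Total: 75 + 2 = 77.
Holidays: 2024-03-01 (Fri); 2024-03-12 (Tue); 2024-04-01 (Mon); 2024-04-11 (Thu); 2024-04-17 (Wed); 2024-04-26 (Fri); 2024-05-04 (Sat); 2024-05-24 (Fri).
7 of the 8 holidays fall on weekdays; the rest are weekends and were already excluded.
Business days: 77 − 7 = 70.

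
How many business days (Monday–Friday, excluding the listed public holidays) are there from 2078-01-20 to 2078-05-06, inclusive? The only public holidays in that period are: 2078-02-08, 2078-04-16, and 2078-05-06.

75

2078-01-20 is a Thursday.
From 2078-01-20 to 2078-05-06 is 107 days inclusive.
107 = 7 × 15 + 2, so there are 15 full weeks plus 2 extra days.
Each full week contributes 5 weekdays (Mon–Fri): 15 × 5 = 75.
The 2 extra days are Thursday, Friday — 2 of them qualify.
Total: 75 + 2 = 77.
Holidays: 2078-02-08 (Tue); 2078-04-16 (Sat); 2078-05-06 (Fri).
2 of the 3 holidays fall on weekdays; the rest are weekends and were already excluded.
Business days: 77 − 2 = 75.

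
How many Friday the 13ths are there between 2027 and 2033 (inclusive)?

Friday-the-13ths by year:
2027: Aug
2028: Oct
2029: Apr, Jul
2030: Sep, Dec
2031: Jun
2032: Feb, Aug
2033: May

10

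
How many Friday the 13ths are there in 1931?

The 13th falls on a Friday when the month's 13th has weekday Fri.
Jan 13 is Tue; Feb 13 is Fri ✓; Mar 13 is Fri ✓; Apr 13 is Mon; May 13 is Wed; Jun 13 is Sat; Jul 13 is Mon; Aug 13 is Thu; Sep 13 is Sun; Oct 13 is Tue; Nov 13 is Fri ✓; Dec 13 is Sun.
Friday the 13ths: Feb, Mar, Nov.

3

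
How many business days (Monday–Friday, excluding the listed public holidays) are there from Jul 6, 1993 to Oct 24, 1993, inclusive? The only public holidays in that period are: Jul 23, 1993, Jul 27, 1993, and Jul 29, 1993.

Jul 6, 1993 is a Tuesday.
That's 111 days from start to end, counting both.
111 = 7 × 15 + 6, so there are 15 full weeks plus 6 extra days.
Each full week contributes 5 weekdays (Mon–Fri): 15 × 5 = 75.
The 6 extra days are Tuesday, Wednesday, Thursday, Friday, Saturday, Sunday — 4 of them qualify.
Total: 75 + 4 = 79.
Holidays: Jul 23, 1993 (Fri); Jul 27, 1993 (Tue); Jul 29, 1993 (Thu).
All 3 holidays fall on weekdays, so subtract 3.
Business days: 79 − 3 = 76.

76 business days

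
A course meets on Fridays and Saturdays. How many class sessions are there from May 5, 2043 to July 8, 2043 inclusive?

May 5, 2043 is a Tuesday.
That's 65 days from start to end, counting both.
65 = 7 × 9 + 2, so there are 9 full weeks plus 2 extra days.
Each full week contributes 2 days from the set (Fri, Sat): 9 × 2 = 18.
The 2 extra days are Tue, Wed — none qualify.
Total: 18 + 0 = 18.

18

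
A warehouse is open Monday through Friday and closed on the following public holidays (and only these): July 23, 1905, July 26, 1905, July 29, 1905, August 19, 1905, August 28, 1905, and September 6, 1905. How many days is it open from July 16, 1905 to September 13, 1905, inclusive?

July 16, 1905 is a Sunday.
From July 16, 1905 to September 13, 1905 is 60 days inclusive.
60 = 7 × 8 + 4, so there are 8 full weeks plus 4 extra days.
Each full week contributes 5 weekdays (Mon–Fri): 8 × 5 = 40.
The 4 extra days are Sunday, Monday, Tuesday, Wednesday — 3 of them qualify.
Total: 40 + 3 = 43.
Holidays: July 23, 1905 (Sun); July 26, 1905 (Wed); July 29, 1905 (Sat); August 19, 1905 (Sat); August 28, 1905 (Mon); September 6, 1905 (Wed).
3 of the 6 holidays fall on weekdays; the rest are weekends and were already excluded.
Business days: 43 − 3 = 40.

40 business days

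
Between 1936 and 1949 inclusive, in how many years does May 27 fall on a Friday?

2

Day of week of May 27 in each year:
1936: Wed, 1937: Thu, 1938: Fri ✓, 1939: Sat, 1940: Mon, 1941: Tue, 1942: Wed, 1943: Thu, 1944: Sat, 1945: Sun, 1946: Mon, 1947: Tue, 1948: Thu, 1949: Fri ✓
Fridays: 1938, 1949.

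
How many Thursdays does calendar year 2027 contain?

January 1, 2027 is a Friday.
That's 365 days from start to end, counting both.
365 = 7 × 52 + 1, so there are 52 full weeks plus 1 extra day.
Each full week contributes one Thursday: 52 so far.
The 1 extra day is Fri — none qualify.
Total: 52 + 0 = 52.

52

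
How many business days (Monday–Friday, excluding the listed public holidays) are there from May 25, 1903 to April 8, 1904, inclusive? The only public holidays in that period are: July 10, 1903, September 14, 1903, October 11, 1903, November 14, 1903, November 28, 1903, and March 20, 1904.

228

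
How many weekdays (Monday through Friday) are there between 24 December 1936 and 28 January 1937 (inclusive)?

26 weekdays

24 December 1936 is a Thursday.
The range spans 36 days (inclusive of both endpoints).
36 = 7 × 5 + 1, so there are 5 full weeks plus 1 extra day.
Each full week contributes 5 weekdays (Mon–Fri): 5 × 5 = 25.
The 1 extra day is Thursday — 1 of them qualifies.
Total: 25 + 1 = 26.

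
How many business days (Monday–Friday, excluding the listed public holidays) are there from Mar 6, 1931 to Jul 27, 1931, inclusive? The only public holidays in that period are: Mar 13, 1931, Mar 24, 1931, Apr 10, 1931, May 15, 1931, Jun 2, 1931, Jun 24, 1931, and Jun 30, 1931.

95 business days

Mar 6, 1931 is a Friday.
The range spans 144 days (inclusive of both endpoints).
144 = 7 × 20 + 4, so there are 20 full weeks plus 4 extra days.
Each full week contributes 5 weekdays (Mon–Fri): 20 × 5 = 100.
The 4 extra days are Fri, Sat, Sun, Mon — 2 of them qualify.
Total: 100 + 2 = 102.
Holidays: Mar 13, 1931 (Fri); Mar 24, 1931 (Tue); Apr 10, 1931 (Fri); May 15, 1931 (Fri); Jun 2, 1931 (Tue); Jun 24, 1931 (Wed); Jun 30, 1931 (Tue).
All 7 holidays fall on weekdays, so subtract 7.
Business days: 102 − 7 = 95.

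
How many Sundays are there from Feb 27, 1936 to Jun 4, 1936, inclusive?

Feb 27, 1936 is a Thursday.
From Feb 27, 1936 to Jun 4, 1936 is 99 days inclusive.
99 = 7 × 14 + 1, so there are 14 full weeks plus 1 extra day.
Each full week contributes one Sunday: 14 so far.
The 1 extra day is Thu — none qualify.
Total: 14 + 0 = 14.

14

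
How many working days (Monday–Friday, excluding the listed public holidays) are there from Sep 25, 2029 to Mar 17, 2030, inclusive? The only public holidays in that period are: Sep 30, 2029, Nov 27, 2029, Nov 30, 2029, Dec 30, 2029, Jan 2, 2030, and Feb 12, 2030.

120 working days

Sep 25, 2029 is a Tuesday.
The range spans 174 days (inclusive of both endpoints).
174 = 7 × 24 + 6, so there are 24 full weeks plus 6 extra days.
Each full week contributes 5 weekdays (Mon–Fri): 24 × 5 = 120.
The 6 extra days are Tuesday, Wednesday, Thursday, Friday, Saturday, Sunday — 4 of them qualify.
Total: 120 + 4 = 124.
Holidays: Sep 30, 2029 (Sun); Nov 27, 2029 (Tue); Nov 30, 2029 (Fri); Dec 30, 2029 (Sun); Jan 2, 2030 (Wed); Feb 12, 2030 (Tue).
4 of the 6 holidays fall on weekdays; the rest are weekends and were already excluded.
Business days: 124 − 4 = 120.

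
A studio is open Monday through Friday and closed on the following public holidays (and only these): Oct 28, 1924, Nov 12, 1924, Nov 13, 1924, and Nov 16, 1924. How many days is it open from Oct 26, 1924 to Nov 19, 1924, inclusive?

15

Oct 26, 1924 is a Sunday.
The range spans 25 days (inclusive of both endpoints).
25 = 7 × 3 + 4, so there are 3 full weeks plus 4 extra days.
Each full week contributes 5 weekdays (Mon–Fri): 3 × 5 = 15.
The 4 extra days are Sunday, Monday, Tuesday, Wednesday — 3 of them qualify.
Total: 15 + 3 = 18.
Holidays: Oct 28, 1924 (Tue); Nov 12, 1924 (Wed); Nov 13, 1924 (Thu); Nov 16, 1924 (Sun).
3 of the 4 holidays fall on weekdays; the rest are weekends and were already excluded.
Business days: 18 − 3 = 15.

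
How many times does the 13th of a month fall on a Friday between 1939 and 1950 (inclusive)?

Friday-the-13ths by year:
1939: Jan, Oct
1940: Sep, Dec
1941: Jun
1942: Feb, Mar, Nov
1943: Aug
1944: Oct
1945: Apr, Jul
1946: Sep, Dec
1947: Jun
1948: Feb, Aug
1949: May
1950: Jan, Oct

20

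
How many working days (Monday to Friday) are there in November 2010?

22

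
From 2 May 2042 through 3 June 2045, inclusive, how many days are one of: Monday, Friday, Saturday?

2 May 2042 is a Friday.
From 2 May 2042 to 3 June 2045 is 1129 days inclusive.
1129 = 7 × 161 + 2, so there are 161 full weeks plus 2 extra days.
Each full week contributes 3 days from the set (Mon, Fri, Sat): 161 × 3 = 483.
The 2 extra days are Friday, Saturday — 2 of them qualify.
Total: 483 + 2 = 485.

485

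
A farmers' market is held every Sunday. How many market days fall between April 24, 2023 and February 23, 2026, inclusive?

April 24, 2023 is a Monday.
That's 1037 days from start to end, counting both.
1037 = 7 × 148 + 1, so there are 148 full weeks plus 1 extra day.
Each full week contributes one Sunday: 148 so far.
The 1 extra day is Monday — none qualify.
Total: 148 + 0 = 148.

148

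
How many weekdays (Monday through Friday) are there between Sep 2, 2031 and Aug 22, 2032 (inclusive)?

254

Sep 2, 2031 is a Tuesday.
That's 356 days from start to end, counting both.
356 = 7 × 50 + 6, so there are 50 full weeks plus 6 extra days.
Each full week contributes 5 weekdays (Mon–Fri): 50 × 5 = 250.
The 6 extra days are Tuesday, Wednesday, Thursday, Friday, Saturday, Sunday — 4 of them qualify.
Total: 250 + 4 = 254.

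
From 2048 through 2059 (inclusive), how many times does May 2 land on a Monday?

Day of week of May 2 in each year:
2048: Sat, 2049: Sun, 2050: Mon ✓, 2051: Tue, 2052: Thu, 2053: Fri, 2054: Sat, 2055: Sun, 2056: Tue, 2057: Wed, 2058: Thu, 2059: Fri
Mondays: 2050.

1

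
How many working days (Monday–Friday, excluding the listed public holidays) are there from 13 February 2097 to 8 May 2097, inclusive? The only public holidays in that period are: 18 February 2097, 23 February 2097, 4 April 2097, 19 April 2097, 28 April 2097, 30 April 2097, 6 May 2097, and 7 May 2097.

13 February 2097 is a Wednesday.
From 13 February 2097 to 8 May 2097 is 85 days inclusive.
85 = 7 × 12 + 1, so there are 12 full weeks plus 1 extra day.
Each full week contributes 5 weekdays (Mon–Fri): 12 × 5 = 60.
The 1 extra day is Wednesday — 1 of them qualifies.
Total: 60 + 1 = 61.
Holidays: 18 February 2097 (Mon); 23 February 2097 (Sat); 4 April 2097 (Thu); 19 April 2097 (Fri); 28 April 2097 (Sun); 30 April 2097 (Tue); 6 May 2097 (Mon); 7 May 2097 (Tue).
6 of the 8 holidays fall on weekdays; the rest are weekends and were already excluded.
Business days: 61 − 6 = 55.

55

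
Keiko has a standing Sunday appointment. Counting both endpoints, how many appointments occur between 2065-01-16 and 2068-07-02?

181

2065-01-16 is a Friday.
From 2065-01-16 to 2068-07-02 is 1264 days inclusive.
1264 = 7 × 180 + 4, so there are 180 full weeks plus 4 extra days.
Each full week contributes one Sunday: 180 so far.
The 4 extra days are Fri, Sat, Sun, Mon — 1 of them qualifies.
Total: 180 + 1 = 181.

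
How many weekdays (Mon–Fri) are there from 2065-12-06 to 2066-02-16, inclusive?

52

2065-12-06 is a Sunday.
From 2065-12-06 to 2066-02-16 is 73 days inclusive.
73 = 7 × 10 + 3, so there are 10 full weeks plus 3 extra days.
Each full week contributes 5 weekdays (Mon–Fri): 10 × 5 = 50.
The 3 extra days are Sun, Mon, Tue — 2 of them qualify.
Total: 50 + 2 = 52.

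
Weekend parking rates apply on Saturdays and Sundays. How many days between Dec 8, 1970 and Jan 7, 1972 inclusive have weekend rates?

112

Dec 8, 1970 is a Tuesday.
The range spans 396 days (inclusive of both endpoints).
396 = 7 × 56 + 4, so there are 56 full weeks plus 4 extra days.
Each full week contributes 2 weekend days (Sat, Sun): 56 × 2 = 112.
The 4 extra days are Tuesday, Wednesday, Thursday, Friday — none qualify.
Total: 112 + 0 = 112.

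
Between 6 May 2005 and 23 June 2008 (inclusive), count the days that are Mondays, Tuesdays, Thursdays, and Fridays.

6 May 2005 is a Friday.
The range spans 1145 days (inclusive of both endpoints).
1145 = 7 × 163 + 4, so there are 163 full weeks plus 4 extra days.
Each full week contributes 4 days from the set (Mon, Tue, Thu, Fri): 163 × 4 = 652.
The 4 extra days are Friday, Saturday, Sunday, Monday — 2 of them qualify.
Total: 652 + 2 = 654.

654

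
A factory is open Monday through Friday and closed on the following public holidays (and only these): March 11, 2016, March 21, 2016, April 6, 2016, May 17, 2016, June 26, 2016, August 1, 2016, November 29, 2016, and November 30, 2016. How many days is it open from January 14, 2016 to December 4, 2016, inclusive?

January 14, 2016 is a Thursday.
From January 14, 2016 to December 4, 2016 is 326 days inclusive.
326 = 7 × 46 + 4, so there are 46 full weeks plus 4 extra days.
Each full week contributes 5 weekdays (Mon–Fri): 46 × 5 = 230.
The 4 extra days are Thursday, Friday, Saturday, Sunday — 2 of them qualify.
Total: 230 + 2 = 232.
Holidays: March 11, 2016 (Fri); March 21, 2016 (Mon); April 6, 2016 (Wed); May 17, 2016 (Tue); June 26, 2016 (Sun); August 1, 2016 (Mon); November 29, 2016 (Tue); November 30, 2016 (Wed).
7 of the 8 holidays fall on weekdays; the rest are weekends and were already excluded.
Business days: 232 − 7 = 225.

225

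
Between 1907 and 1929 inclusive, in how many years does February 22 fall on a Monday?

Day of week of February 22 in each year:
1907: Fri, 1908: Sat, 1909: Mon ✓, 1910: Tue, 1911: Wed, 1912: Thu, 1913: Sat, 1914: Sun, 1915: Mon ✓, 1916: Tue, 1917: Thu, 1918: Fri, 1919: Sat, 1920: Sun, 1921: Tue, 1922: Wed, 1923: Thu, 1924: Fri, 1925: Sun, 1926: Mon ✓, 1927: Tue, 1928: Wed, 1929: Fri
Mondays: 1909, 1915, 1926.

3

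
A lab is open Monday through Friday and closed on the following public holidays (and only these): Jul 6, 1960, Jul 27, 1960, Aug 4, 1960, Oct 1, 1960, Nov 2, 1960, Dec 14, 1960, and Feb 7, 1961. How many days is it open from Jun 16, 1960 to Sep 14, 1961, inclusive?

320

Jun 16, 1960 is a Thursday.
That's 456 days from start to end, counting both.
456 = 7 × 65 + 1, so there are 65 full weeks plus 1 extra day.
Each full week contributes 5 weekdays (Mon–Fri): 65 × 5 = 325.
The 1 extra day is Thu — 1 of them qualifies.
Total: 325 + 1 = 326.
Holidays: Jul 6, 1960 (Wed); Jul 27, 1960 (Wed); Aug 4, 1960 (Thu); Oct 1, 1960 (Sat); Nov 2, 1960 (Wed); Dec 14, 1960 (Wed); Feb 7, 1961 (Tue).
6 of the 7 holidays fall on weekdays; the rest are weekends and were already excluded.
Business days: 326 − 6 = 320.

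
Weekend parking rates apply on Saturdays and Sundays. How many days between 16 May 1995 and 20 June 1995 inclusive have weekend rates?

16 May 1995 is a Tuesday.
From 16 May 1995 to 20 June 1995 is 36 days inclusive.
36 = 7 × 5 + 1, so there are 5 full weeks plus 1 extra day.
Each full week contributes 2 weekend days (Sat, Sun): 5 × 2 = 10.
The 1 extra day is Tuesday — none qualify.
Total: 10 + 0 = 10.

10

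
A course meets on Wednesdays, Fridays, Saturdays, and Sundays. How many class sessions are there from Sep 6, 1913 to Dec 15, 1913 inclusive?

58

Sep 6, 1913 is a Saturday.
From Sep 6, 1913 to Dec 15, 1913 is 101 days inclusive.
101 = 7 × 14 + 3, so there are 14 full weeks plus 3 extra days.
Each full week contributes 4 days from the set (Wed, Fri, Sat, Sun): 14 × 4 = 56.
The 3 extra days are Saturday, Sunday, Monday — 2 of them qualify.
Total: 56 + 2 = 58.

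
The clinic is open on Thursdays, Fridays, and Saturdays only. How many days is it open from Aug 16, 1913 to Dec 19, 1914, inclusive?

Aug 16, 1913 is a Saturday.
That's 491 days from start to end, counting both.
491 = 7 × 70 + 1, so there are 70 full weeks plus 1 extra day.
Each full week contributes 3 days from the set (Thu, Fri, Sat): 70 × 3 = 210.
The 1 extra day is Saturday — 1 of them qualifies.
Total: 210 + 1 = 211.

211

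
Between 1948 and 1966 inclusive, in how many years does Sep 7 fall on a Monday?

3

Day of week of September 7 in each year:
1948: Tue, 1949: Wed, 1950: Thu, 1951: Fri, 1952: Sun, 1953: Mon ✓, 1954: Tue, 1955: Wed, 1956: Fri, 1957: Sat, 1958: Sun, 1959: Mon ✓, 1960: Wed, 1961: Thu, 1962: Fri, 1963: Sat, 1964: Mon ✓, 1965: Tue, 1966: Wed
Mondays: 1953, 1959, 1964.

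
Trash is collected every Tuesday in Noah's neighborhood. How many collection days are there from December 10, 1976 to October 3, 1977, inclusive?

42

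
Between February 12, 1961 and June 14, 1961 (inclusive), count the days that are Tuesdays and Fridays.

35

February 12, 1961 is a Sunday.
That's 123 days from start to end, counting both.
123 = 7 × 17 + 4, so there are 17 full weeks plus 4 extra days.
Each full week contributes 2 days from the set (Tue, Fri): 17 × 2 = 34.
The 4 extra days are Sunday, Monday, Tuesday, Wednesday — 1 of them qualifies.
Total: 34 + 1 = 35.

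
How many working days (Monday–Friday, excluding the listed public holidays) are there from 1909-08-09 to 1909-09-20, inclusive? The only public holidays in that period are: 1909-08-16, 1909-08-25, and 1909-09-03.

28 working days

1909-08-09 is a Monday.
That's 43 days from start to end, counting both.
43 = 7 × 6 + 1, so there are 6 full weeks plus 1 extra day.
Each full week contributes 5 weekdays (Mon–Fri): 6 × 5 = 30.
The 1 extra day is Monday — 1 of them qualifies.
Total: 30 + 1 = 31.
Holidays: 1909-08-16 (Mon); 1909-08-25 (Wed); 1909-09-03 (Fri).
All 3 holidays fall on weekdays, so subtract 3.
Business days: 31 − 3 = 28.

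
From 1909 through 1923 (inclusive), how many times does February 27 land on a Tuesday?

Day of week of February 27 in each year:
1909: Sat, 1910: Sun, 1911: Mon, 1912: Tue ✓, 1913: Thu, 1914: Fri, 1915: Sat, 1916: Sun, 1917: Tue ✓, 1918: Wed, 1919: Thu, 1920: Fri, 1921: Sun, 1922: Mon, 1923: Tue ✓
Tuesdays: 1912, 1917, 1923.

3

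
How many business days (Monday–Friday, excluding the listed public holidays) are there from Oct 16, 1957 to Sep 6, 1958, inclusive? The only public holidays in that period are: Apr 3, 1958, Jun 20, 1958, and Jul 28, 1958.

230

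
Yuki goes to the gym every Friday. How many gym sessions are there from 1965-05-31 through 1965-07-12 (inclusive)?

1965-05-31 is a Monday.
From 1965-05-31 to 1965-07-12 is 43 days inclusive.
43 = 7 × 6 + 1, so there are 6 full weeks plus 1 extra day.
Each full week contributes one Friday: 6 so far.
The 1 extra day is Monday — none qualify.
Total: 6 + 0 = 6.

6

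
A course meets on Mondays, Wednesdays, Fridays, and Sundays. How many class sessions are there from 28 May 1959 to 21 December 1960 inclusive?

28 May 1959 is a Thursday.
That's 574 days from start to end, counting both.
574 = 7 × 82, so the span is exactly 82 full weeks.
Each full week contributes 4 days from the set (Mon, Wed, Fri, Sun): 82 × 4 = 328.
Total: 328.

328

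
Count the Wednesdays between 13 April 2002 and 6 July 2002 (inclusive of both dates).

13 April 2002 is a Saturday.
That's 85 days from start to end, counting both.
85 = 7 × 12 + 1, so there are 12 full weeks plus 1 extra day.
Each full week contributes one Wednesday: 12 so far.
The 1 extra day is Sat — none qualify.
Total: 12 + 0 = 12.

12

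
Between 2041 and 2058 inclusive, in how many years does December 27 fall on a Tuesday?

Day of week of December 27 in each year:
2041: Fri, 2042: Sat, 2043: Sun, 2044: Tue ✓, 2045: Wed, 2046: Thu, 2047: Fri, 2048: Sun, 2049: Mon, 2050: Tue ✓, 2051: Wed, 2052: Fri, 2053: Sat, 2054: Sun, 2055: Mon, 2056: Wed, 2057: Thu, 2058: Fri
Tuesdays: 2044, 2050.

2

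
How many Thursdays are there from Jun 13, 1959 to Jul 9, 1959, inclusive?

4

Jun 13, 1959 is a Saturday.
From Jun 13, 1959 to Jul 9, 1959 is 27 days inclusive.
27 = 7 × 3 + 6, so there are 3 full weeks plus 6 extra days.
Each full week contributes one Thursday: 3 so far.
The 6 extra days are Saturday, Sunday, Monday, Tuesday, Wednesday, Thursday — 1 of them qualifies.
Total: 3 + 1 = 4.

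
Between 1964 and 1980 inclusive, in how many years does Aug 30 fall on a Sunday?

Day of week of August 30 in each year:
1964: Sun ✓, 1965: Mon, 1966: Tue, 1967: Wed, 1968: Fri, 1969: Sat, 1970: Sun ✓, 1971: Mon, 1972: Wed, 1973: Thu, 1974: Fri, 1975: Sat, 1976: Mon, 1977: Tue, 1978: Wed, 1979: Thu, 1980: Sat
Sundays: 1964, 1970.

2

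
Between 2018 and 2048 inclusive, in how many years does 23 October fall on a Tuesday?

5

Day of week of October 23 in each year:
2018: Tue ✓, 2019: Wed, 2020: Fri, 2021: Sat, 2022: Sun, 2023: Mon, 2024: Wed, 2025: Thu, 2026: Fri, 2027: Sat, 2028: Mon, 2029: Tue ✓, 2030: Wed, 2031: Thu, 2032: Sat, 2033: Sun, 2034: Mon, 2035: Tue ✓, 2036: Thu, 2037: Fri, 2038: Sat, 2039: Sun, 2040: Tue ✓, 2041: Wed, 2042: Thu, 2043: Fri, 2044: Sun, 2045: Mon, 2046: Tue ✓, 2047: Wed, 2048: Fri
Tuesdays: 2018, 2029, 2035, 2040, 2046.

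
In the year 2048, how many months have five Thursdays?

A month has five Thursdays exactly when Thursday falls within its first (length − 28) days.
Jan: 31 days, starts Wed → 5 of Wed, Thu, Fri ✓
Feb: 29 days, starts Sat → 5 of Sat
Mar: 31 days, starts Sun → 5 of Sun, Mon, Tue
Apr: 30 days, starts Wed → 5 of Wed, Thu ✓
May: 31 days, starts Fri → 5 of Fri, Sat, Sun
Jun: 30 days, starts Mon → 5 of Mon, Tue
Jul: 31 days, starts Wed → 5 of Wed, Thu, Fri ✓
Aug: 31 days, starts Sat → 5 of Sat, Sun, Mon
Sep: 30 days, starts Tue → 5 of Tue, Wed
Oct: 31 days, starts Thu → 5 of Thu, Fri, Sat ✓
Nov: 30 days, starts Sun → 5 of Sun, Mon
Dec: 31 days, starts Tue → 5 of Tue, Wed, Thu ✓
Months with five Thursdays: Jan, Apr, Jul, Oct, Dec.

5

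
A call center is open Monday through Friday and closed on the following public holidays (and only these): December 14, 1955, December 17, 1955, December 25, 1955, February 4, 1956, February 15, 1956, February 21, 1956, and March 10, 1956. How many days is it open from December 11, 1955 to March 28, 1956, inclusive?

December 11, 1955 is a Sunday.
The range spans 109 days (inclusive of both endpoints).
109 = 7 × 15 + 4, so there are 15 full weeks plus 4 extra days.
Each full week contributes 5 weekdays (Mon–Fri): 15 × 5 = 75.
The 4 extra days are Sunday, Monday, Tuesday, Wednesday — 3 of them qualify.
Total: 75 + 3 = 78.
Holidays: December 14, 1955 (Wed); December 17, 1955 (Sat); December 25, 1955 (Sun); February 4, 1956 (Sat); February 15, 1956 (Wed); February 21, 1956 (Tue); March 10, 1956 (Sat).
3 of the 7 holidays fall on weekdays; the rest are weekends and were already excluded.
Business days: 78 − 3 = 75.

75 business days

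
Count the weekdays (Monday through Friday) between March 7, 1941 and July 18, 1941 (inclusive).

March 7, 1941 is a Friday.
From March 7, 1941 to July 18, 1941 is 134 days inclusive.
134 = 7 × 19 + 1, so there are 19 full weeks plus 1 extra day.
Each full week contributes 5 weekdays (Mon–Fri): 19 × 5 = 95.
The 1 extra day is Friday — 1 of them qualifies.
Total: 95 + 1 = 96.

96 weekdays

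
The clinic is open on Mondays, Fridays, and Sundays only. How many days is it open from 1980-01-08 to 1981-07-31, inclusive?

1980-01-08 is a Tuesday.
The range spans 571 days (inclusive of both endpoints).
571 = 7 × 81 + 4, so there are 81 full weeks plus 4 extra days.
Each full week contributes 3 days from the set (Mon, Fri, Sun): 81 × 3 = 243.
The 4 extra days are Tue, Wed, Thu, Fri — 1 of them qualifies.
Total: 243 + 1 = 244.

244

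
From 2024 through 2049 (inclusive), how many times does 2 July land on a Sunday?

Day of week of July 2 in each year:
2024: Tue, 2025: Wed, 2026: Thu, 2027: Fri, 2028: Sun ✓, 2029: Mon, 2030: Tue, 2031: Wed, 2032: Fri, 2033: Sat, 2034: Sun ✓, 2035: Mon, 2036: Wed, 2037: Thu, 2038: Fri, 2039: Sat, 2040: Mon, 2041: Tue, 2042: Wed, 2043: Thu, 2044: Sat, 2045: Sun ✓, 2046: Mon, 2047: Tue, 2048: Thu, 2049: Fri
Sundays: 2028, 2034, 2045.

3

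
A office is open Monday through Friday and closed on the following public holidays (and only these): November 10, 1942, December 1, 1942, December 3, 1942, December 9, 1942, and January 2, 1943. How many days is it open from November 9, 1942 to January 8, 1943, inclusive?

41 working days

November 9, 1942 is a Monday.
From November 9, 1942 to January 8, 1943 is 61 days inclusive.
61 = 7 × 8 + 5, so there are 8 full weeks plus 5 extra days.
Each full week contributes 5 weekdays (Mon–Fri): 8 × 5 = 40.
The 5 extra days are Mon, Tue, Wed, Thu, Fri — 5 of them qualify.
Total: 40 + 5 = 45.
Holidays: November 10, 1942 (Tue); December 1, 1942 (Tue); December 3, 1942 (Thu); December 9, 1942 (Wed); January 2, 1943 (Sat).
4 of the 5 holidays fall on weekdays; the rest are weekends and were already excluded.
Business days: 45 − 4 = 41.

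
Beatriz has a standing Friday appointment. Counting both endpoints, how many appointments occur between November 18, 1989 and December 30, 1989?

November 18, 1989 is a Saturday.
The range spans 43 days (inclusive of both endpoints).
43 = 7 × 6 + 1, so there are 6 full weeks plus 1 extra day.
Each full week contributes one Friday: 6 so far.
The 1 extra day is Sat — none qualify.
Total: 6 + 0 = 6.

6 Fridays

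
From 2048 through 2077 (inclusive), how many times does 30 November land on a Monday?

5

Day of week of November 30 in each year:
2048: Mon ✓, 2049: Tue, 2050: Wed, 2051: Thu, 2052: Sat, 2053: Sun, 2054: Mon ✓, 2055: Tue, 2056: Thu, 2057: Fri, 2058: Sat, 2059: Sun, 2060: Tue, 2061: Wed, 2062: Thu, 2063: Fri, 2064: Sun, 2065: Mon ✓, 2066: Tue, 2067: Wed, 2068: Fri, 2069: Sat, 2070: Sun, 2071: Mon ✓, 2072: Wed, 2073: Thu, 2074: Fri, 2075: Sat, 2076: Mon ✓, 2077: Tue
Mondays: 2048, 2054, 2065, 2071, 2076.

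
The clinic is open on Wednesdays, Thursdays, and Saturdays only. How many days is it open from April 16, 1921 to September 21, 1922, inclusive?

April 16, 1921 is a Saturday.
The range spans 524 days (inclusive of both endpoints).
524 = 7 × 74 + 6, so there are 74 full weeks plus 6 extra days.
Each full week contributes 3 days from the set (Wed, Thu, Sat): 74 × 3 = 222.
The 6 extra days are Sat, Sun, Mon, Tue, Wed, Thu — 3 of them qualify.
Total: 222 + 3 = 225.

225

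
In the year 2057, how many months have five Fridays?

4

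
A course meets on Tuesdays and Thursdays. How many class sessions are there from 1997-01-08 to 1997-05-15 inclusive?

37

1997-01-08 is a Wednesday.
The range spans 128 days (inclusive of both endpoints).
128 = 7 × 18 + 2, so there are 18 full weeks plus 2 extra days.
Each full week contributes 2 days from the set (Tue, Thu): 18 × 2 = 36.
The 2 extra days are Wednesday, Thursday — 1 of them qualifies.
Total: 36 + 1 = 37.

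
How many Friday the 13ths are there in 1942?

The 13th falls on a Friday when the month's 13th has weekday Fri.
Jan 13 is Tue; Feb 13 is Fri ✓; Mar 13 is Fri ✓; Apr 13 is Mon; May 13 is Wed; Jun 13 is Sat; Jul 13 is Mon; Aug 13 is Thu; Sep 13 is Sun; Oct 13 is Tue; Nov 13 is Fri ✓; Dec 13 is Sun.
Friday the 13ths: Feb, Mar, Nov.

3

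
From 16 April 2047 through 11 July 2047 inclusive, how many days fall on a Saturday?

16 April 2047 is a Tuesday.
From 16 April 2047 to 11 July 2047 is 87 days inclusive.
87 = 7 × 12 + 3, so there are 12 full weeks plus 3 extra days.
Each full week contributes one Saturday: 12 so far.
The 3 extra days are Tue, Wed, Thu — none qualify.
Total: 12 + 0 = 12.

12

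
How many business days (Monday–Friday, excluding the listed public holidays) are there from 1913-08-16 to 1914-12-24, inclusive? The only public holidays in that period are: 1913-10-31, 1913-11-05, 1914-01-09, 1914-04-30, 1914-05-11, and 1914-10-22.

1913-08-16 is a Saturday.
That's 496 days from start to end, counting both.
496 = 7 × 70 + 6, so there are 70 full weeks plus 6 extra days.
Each full week contributes 5 weekdays (Mon–Fri): 70 × 5 = 350.
The 6 extra days are Saturday, Sunday, Monday, Tuesday, Wednesday, Thursday — 4 of them qualify.
Total: 350 + 4 = 354.
Holidays: 1913-10-31 (Fri); 1913-11-05 (Wed); 1914-01-09 (Fri); 1914-04-30 (Thu); 1914-05-11 (Mon); 1914-10-22 (Thu).
All 6 holidays fall on weekdays, so subtract 6.
Business days: 354 − 6 = 348.

348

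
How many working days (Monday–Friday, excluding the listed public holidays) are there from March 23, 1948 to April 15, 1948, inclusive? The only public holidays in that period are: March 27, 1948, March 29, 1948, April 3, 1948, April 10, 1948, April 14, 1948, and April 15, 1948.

15 working days

March 23, 1948 is a Tuesday.
From March 23, 1948 to April 15, 1948 is 24 days inclusive.
24 = 7 × 3 + 3, so there are 3 full weeks plus 3 extra days.
Each full week contributes 5 weekdays (Mon–Fri): 3 × 5 = 15.
The 3 extra days are Tuesday, Wednesday, Thursday — 3 of them qualify.
Total: 15 + 3 = 18.
Holidays: March 27, 1948 (Sat); March 29, 1948 (Mon); April 3, 1948 (Sat); April 10, 1948 (Sat); April 14, 1948 (Wed); April 15, 1948 (Thu).
3 of the 6 holidays fall on weekdays; the rest are weekends and were already excluded.
Business days: 18 − 3 = 15.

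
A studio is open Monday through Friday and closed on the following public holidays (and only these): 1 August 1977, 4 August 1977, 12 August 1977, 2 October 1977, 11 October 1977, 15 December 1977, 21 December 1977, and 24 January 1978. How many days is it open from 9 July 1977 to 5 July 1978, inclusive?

9 July 1977 is a Saturday.
The range spans 362 days (inclusive of both endpoints).
362 = 7 × 51 + 5, so there are 51 full weeks plus 5 extra days.
Each full week contributes 5 weekdays (Mon–Fri): 51 × 5 = 255.
The 5 extra days are Saturday, Sunday, Monday, Tuesday, Wednesday — 3 of them qualify.
Total: 255 + 3 = 258.
Holidays: 1 August 1977 (Mon); 4 August 1977 (Thu); 12 August 1977 (Fri); 2 October 1977 (Sun); 11 October 1977 (Tue); 15 December 1977 (Thu); 21 December 1977 (Wed); 24 January 1978 (Tue).
7 of the 8 holidays fall on weekdays; the rest are weekends and were already excluded.
Business days: 258 − 7 = 251.

251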